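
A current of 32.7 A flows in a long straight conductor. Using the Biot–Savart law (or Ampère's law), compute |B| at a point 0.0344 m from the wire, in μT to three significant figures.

B ≈ 190 μT

For an infinitely long straight wire, B = μ₀I/(2πd).
B = (4π×10⁻⁷ × 32.7) / (2π × 0.0344) = 1.90×10⁻⁴ T.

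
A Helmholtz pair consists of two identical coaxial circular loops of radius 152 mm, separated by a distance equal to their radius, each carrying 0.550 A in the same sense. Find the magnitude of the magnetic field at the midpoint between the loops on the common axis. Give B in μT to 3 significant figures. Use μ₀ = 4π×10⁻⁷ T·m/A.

B ≈ 3.25 μT

Each loop contributes B = μ₀IR²/[2(R²+z²)^(3/2)] on the axis, with z measured from that loop.
Loop 1 (z = 0.076 m): B₁ = 1.63×10⁻⁶ T. Loop 2 (z = 0.076 m): B₂ = 1.63×10⁻⁶ T.
The fields add: B = B₁ + B₂ = 3.25×10⁻⁶ T.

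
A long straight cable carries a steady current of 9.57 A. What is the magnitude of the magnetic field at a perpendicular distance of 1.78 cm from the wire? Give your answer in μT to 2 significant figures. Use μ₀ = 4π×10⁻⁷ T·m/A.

For an infinitely long straight wire, B = μ₀I/(2πd).
B = (4π×10⁻⁷ × 9.57) / (2π × 0.0178) = 1.08×10⁻⁴ T.

B ≈ 110 μT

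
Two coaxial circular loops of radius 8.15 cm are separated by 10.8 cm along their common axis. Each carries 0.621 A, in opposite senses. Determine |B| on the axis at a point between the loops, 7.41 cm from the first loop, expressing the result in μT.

Each loop contributes B = μ₀IR²/[2(R²+z²)^(3/2)] on the axis, with z measured from that loop.
Loop 1 (z = 0.0741 m): B₁ = 1.94×10⁻⁶ T. Loop 2 (z = 0.0339 m): B₂ = 3.77×10⁻⁶ T.
The fields oppose: B = |B₁ − B₂| = 1.83×10⁻⁶ T.

B ≈ 1.83 μT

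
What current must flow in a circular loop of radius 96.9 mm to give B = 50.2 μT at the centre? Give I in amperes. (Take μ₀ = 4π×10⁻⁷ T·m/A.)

At the centre of a circular loop B = μ₀I/(2R), so I = 2RB/μ₀.
With R = 0.0969 m, I = 2 × 0.0969 × 5.02×10⁻⁵ / (4π×10⁻⁷) = 7.74 A.

I ≈ 7.74 A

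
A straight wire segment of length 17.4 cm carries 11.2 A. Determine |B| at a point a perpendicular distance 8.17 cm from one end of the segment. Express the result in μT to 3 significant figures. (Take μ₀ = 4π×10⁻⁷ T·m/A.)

B ≈ 12.4 μT

For a finite straight segment, B = (μ₀I/4πd)(sinθ₁ + sinθ₂), where θ₁, θ₂ are the angles from the perpendicular to each end.
The perpendicular foot is at one end, so the two end-offsets along the wire are 0 and L = 0.174 m.
sinθ₁ = 0/√(0²+0.0817²) = 0.0000; sinθ₂ = 0.174/√(0.174²+0.0817²) = 0.9052.
B = (4π×10⁻⁷ × 11.2) / (4π × 0.0817) × (0.0000 + 0.9052) = 1.24×10⁻⁵ T.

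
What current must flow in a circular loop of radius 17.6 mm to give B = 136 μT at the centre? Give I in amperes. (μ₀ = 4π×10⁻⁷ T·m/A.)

I ≈ 3.81 A

At the centre of a circular loop B = μ₀I/(2R), so I = 2RB/μ₀.
With R = 0.0176 m, I = 2 × 0.0176 × 1.36×10⁻⁴ / (4π×10⁻⁷) = 3.81 A.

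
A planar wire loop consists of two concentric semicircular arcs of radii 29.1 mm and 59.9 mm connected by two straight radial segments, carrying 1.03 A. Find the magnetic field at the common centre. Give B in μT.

B ≈ 5.72 μT

The radial connectors point toward the centre, so dl × r̂ = 0 and they contribute nothing.
Each semicircle gives μ₀I/(4R): inner arc 1.11×10⁻⁵ T, outer arc 5.40×10⁻⁶ T.
The two arcs carry current in opposite angular senses, so their fields oppose: B = |1.11×10⁻⁵ − 5.40×10⁻⁶| = 5.72×10⁻⁶ T.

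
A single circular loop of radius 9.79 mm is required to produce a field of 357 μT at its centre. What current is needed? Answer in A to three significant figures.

I ≈ 5.56 A

At the centre of a circular loop B = μ₀I/(2R), so I = 2RB/μ₀.
With R = 0.00979 m, I = 2 × 0.00979 × 3.57×10⁻⁴ / (4π×10⁻⁷) = 5.56 A.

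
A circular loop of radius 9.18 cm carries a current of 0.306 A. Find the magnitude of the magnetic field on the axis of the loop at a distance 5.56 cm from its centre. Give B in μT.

B ≈ 1.31 μT

On the axis of a circular loop, B = μ₀IR² / [2(R²+z²)^(3/2)].
R² + z² = (0.0918)² + (0.0556)² = 0.01152 m², and (R²+z²)^(3/2) = 1.24×10⁻³ m³.
B = (4π×10⁻⁷ × 0.306 × 0.008427) / (2 × 1.24×10⁻³) = 1.31×10⁻⁶ T.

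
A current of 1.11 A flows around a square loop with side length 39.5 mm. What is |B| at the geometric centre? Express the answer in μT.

B ≈ 31.8 μT

Each side is a finite straight segment at perpendicular distance d = a/(2 tan(π/4)) = 0.01975 m from the centre, with end-angles ±π/4.
One side contributes B₁ = (μ₀I/4πd)·2 sin(π/4) = 7.95×10⁻⁶ T.
All 4 sides add in the same direction: B = 4 × 7.95×10⁻⁶ = 3.18×10⁻⁵ T.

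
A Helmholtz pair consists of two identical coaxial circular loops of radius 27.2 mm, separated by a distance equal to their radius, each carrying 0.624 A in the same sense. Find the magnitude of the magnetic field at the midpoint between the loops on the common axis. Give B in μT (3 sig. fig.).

Each loop contributes B = μ₀IR²/[2(R²+z²)^(3/2)] on the axis, with z measured from that loop.
Loop 1 (z = 0.0136 m): B₁ = 1.03×10⁻⁵ T. Loop 2 (z = 0.0136 m): B₂ = 1.03×10⁻⁵ T.
The fields add: B = B₁ + B₂ = 2.06×10⁻⁵ T.

B ≈ 20.6 μT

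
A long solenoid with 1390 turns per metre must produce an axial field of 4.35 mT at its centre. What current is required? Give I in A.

I ≈ 2.49 A

Inside a long solenoid B = μ₀nI with n = 1390 m⁻¹, so I = B/(μ₀n).
I = 4.35×10⁻³ / (4π×10⁻⁷ × 1390) = 2.49 A.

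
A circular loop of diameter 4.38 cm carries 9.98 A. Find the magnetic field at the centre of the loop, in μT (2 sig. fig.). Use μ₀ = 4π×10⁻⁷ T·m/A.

B ≈ 290 μT

At the centre of a circular loop the Biot–Savart law gives B = μ₀I/(2R) (so R = 0.0219 m).
B = (4π×10⁻⁷ × 9.98) / (2 × 0.0219) = 2.86×10⁻⁴ T.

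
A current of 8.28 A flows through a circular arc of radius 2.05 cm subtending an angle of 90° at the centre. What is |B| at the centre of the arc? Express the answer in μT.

B ≈ 63.4 μT

The Biot–Savart field of a circular arc at its centre is B = μ₀Iφ/(4πR), with φ = 1.571 rad.
B = (4π×10⁻⁷ × 8.28 × 1.571) / (4π × 0.0205) = 6.34×10⁻⁵ T.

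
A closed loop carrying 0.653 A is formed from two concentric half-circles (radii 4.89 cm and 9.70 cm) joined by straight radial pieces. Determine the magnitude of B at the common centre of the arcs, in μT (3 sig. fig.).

The radial connectors point toward the centre, so dl × r̂ = 0 and they contribute nothing.
Each semicircle gives μ₀I/(4R): inner arc 4.20×10⁻⁶ T, outer arc 2.11×10⁻⁶ T.
The two arcs carry current in opposite angular senses, so their fields oppose: B = |4.20×10⁻⁶ − 2.11×10⁻⁶| = 2.08×10⁻⁶ T.

B ≈ 2.08 μT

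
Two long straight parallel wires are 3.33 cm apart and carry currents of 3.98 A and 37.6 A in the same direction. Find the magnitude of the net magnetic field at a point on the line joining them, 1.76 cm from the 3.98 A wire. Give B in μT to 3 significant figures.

Each long wire gives B = μ₀I/(2πd). Distances are d₁ = 0.0176 m and d₂ = 0.0157 m.
B₁ = 4.52×10⁻⁵ T, B₂ = 4.79×10⁻⁴ T.
Between parallel currents the two contributions point in opposite directions, so they subtract. B = |B₁ − B₂| = |4.52×10⁻⁵ − 4.79×10⁻⁴| = 4.34×10⁻⁴ T.

B ≈ 434 μT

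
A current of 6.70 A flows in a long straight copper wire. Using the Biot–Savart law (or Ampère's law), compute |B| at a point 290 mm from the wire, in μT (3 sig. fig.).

B ≈ 4.62 μT

For an infinitely long straight wire, B = μ₀I/(2πd).
B = (4π×10⁻⁷ × 6.70) / (2π × 0.29) = 4.62×10⁻⁶ T.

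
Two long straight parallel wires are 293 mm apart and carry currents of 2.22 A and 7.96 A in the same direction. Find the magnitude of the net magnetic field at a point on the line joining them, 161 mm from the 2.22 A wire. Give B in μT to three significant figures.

B ≈ 9.30 μT

Each long wire gives B = μ₀I/(2πd). Distances are d₁ = 0.161 m and d₂ = 0.132 m.
B₁ = 2.76×10⁻⁶ T, B₂ = 1.21×10⁻⁵ T.
Between parallel currents the two contributions point in opposite directions, so they subtract. B = |B₁ − B₂| = |2.76×10⁻⁶ − 1.21×10⁻⁵| = 9.30×10⁻⁶ T.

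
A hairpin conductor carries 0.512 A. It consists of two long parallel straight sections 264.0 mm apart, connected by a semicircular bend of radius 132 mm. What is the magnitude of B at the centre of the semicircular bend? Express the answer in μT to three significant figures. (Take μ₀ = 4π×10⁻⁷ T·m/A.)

B ≈ 1.99 μT

The semicircular arc contributes B_arc = μ₀I·π/(4πR) = μ₀I/(4R) = 1.22×10⁻⁶ T.
Each semi-infinite lead is at perpendicular distance R = 0.132 m from the centre, with the perpendicular foot at its near end, so it contributes μ₀I/(4πR); both point the same way, together 7.76×10⁻⁷ T.
Arc and leads all point the same direction: B = 1.22×10⁻⁶ + 7.76×10⁻⁷ = 1.99×10⁻⁶ T.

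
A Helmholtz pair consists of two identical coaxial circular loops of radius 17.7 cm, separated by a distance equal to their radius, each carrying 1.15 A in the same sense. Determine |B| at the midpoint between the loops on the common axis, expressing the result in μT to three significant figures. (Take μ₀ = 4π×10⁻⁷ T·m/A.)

Each loop contributes B = μ₀IR²/[2(R²+z²)^(3/2)] on the axis, with z measured from that loop.
Loop 1 (z = 0.0885 m): B₁ = 2.92×10⁻⁶ T. Loop 2 (z = 0.0885 m): B₂ = 2.92×10⁻⁶ T.
The fields add: B = B₁ + B₂ = 5.84×10⁻⁶ T.

B ≈ 5.84 μT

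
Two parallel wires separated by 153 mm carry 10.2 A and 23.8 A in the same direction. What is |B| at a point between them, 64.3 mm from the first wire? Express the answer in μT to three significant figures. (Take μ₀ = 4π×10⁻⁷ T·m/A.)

Each long wire gives B = μ₀I/(2πd). Distances are d₁ = 0.0643 m and d₂ = 0.0887 m.
B₁ = 3.17×10⁻⁵ T, B₂ = 5.37×10⁻⁵ T.
Between parallel currents the two contributions point in opposite directions, so they subtract. B = |B₁ − B₂| = |3.17×10⁻⁵ − 5.37×10⁻⁵| = 2.19×10⁻⁵ T.

B ≈ 21.9 μT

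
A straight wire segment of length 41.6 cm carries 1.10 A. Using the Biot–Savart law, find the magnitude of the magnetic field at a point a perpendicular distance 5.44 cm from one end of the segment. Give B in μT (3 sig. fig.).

B ≈ 2.00 μT

For a finite straight segment, B = (μ₀I/4πd)(sinθ₁ + sinθ₂), where θ₁, θ₂ are the angles from the perpendicular to each end.
The perpendicular foot is at one end, so the two end-offsets along the wire are 0 and L = 0.416 m.
sinθ₁ = 0/√(0²+0.0544²) = 0.0000; sinθ₂ = 0.416/√(0.416²+0.0544²) = 0.9916.
B = (4π×10⁻⁷ × 1.10) / (4π × 0.0544) × (0.0000 + 0.9916) = 2.00×10⁻⁶ T.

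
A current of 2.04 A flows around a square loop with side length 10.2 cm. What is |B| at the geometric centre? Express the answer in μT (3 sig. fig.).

B ≈ 22.6 μT

Each side is a finite straight segment at perpendicular distance d = a/(2 tan(π/4)) = 0.051 m from the centre, with end-angles ±π/4.
One side contributes B₁ = (μ₀I/4πd)·2 sin(π/4) = 5.66×10⁻⁶ T.
All 4 sides add in the same direction: B = 4 × 5.66×10⁻⁶ = 2.26×10⁻⁵ T.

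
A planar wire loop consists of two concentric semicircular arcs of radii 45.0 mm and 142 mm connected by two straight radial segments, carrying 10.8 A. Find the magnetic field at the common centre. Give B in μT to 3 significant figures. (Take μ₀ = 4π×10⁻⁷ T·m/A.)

The radial connectors point toward the centre, so dl × r̂ = 0 and they contribute nothing.
Each semicircle gives μ₀I/(4R): inner arc 7.54×10⁻⁵ T, outer arc 2.39×10⁻⁵ T.
The two arcs carry current in opposite angular senses, so their fields oppose: B = |7.54×10⁻⁵ − 2.39×10⁻⁵| = 5.15×10⁻⁵ T.

B ≈ 51.5 μT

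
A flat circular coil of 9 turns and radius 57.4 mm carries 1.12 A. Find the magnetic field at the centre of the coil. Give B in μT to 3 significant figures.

For an N-turn flat coil, B = Nμ₀I/(2R) with R = 0.0574 m.
B = 9 × 1.23×10⁻⁵ T = 1.10×10⁻⁴ T.

B ≈ 110 μT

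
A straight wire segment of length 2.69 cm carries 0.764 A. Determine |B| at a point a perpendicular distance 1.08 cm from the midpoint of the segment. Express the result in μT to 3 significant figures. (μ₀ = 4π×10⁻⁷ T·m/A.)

For a finite straight segment, B = (μ₀I/4πd)(sinθ₁ + sinθ₂), where θ₁, θ₂ are the angles from the perpendicular to each end.
The perpendicular from the point meets the wire at its midpoint, so each end is L/2 = 0.01345 m away along the wire.
sinθ₁ = 0.01345/√(0.01345²+0.0108²) = 0.7797; sinθ₂ = 0.01345/√(0.01345²+0.0108²) = 0.7797.
B = (4π×10⁻⁷ × 0.764) / (4π × 0.0108) × (0.7797 + 0.7797) = 1.10×10⁻⁵ T.

B ≈ 11.0 μT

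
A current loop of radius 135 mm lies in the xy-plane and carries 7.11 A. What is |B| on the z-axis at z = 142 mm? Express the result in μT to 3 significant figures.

B ≈ 10.8 μT

On the axis of a circular loop, B = μ₀IR² / [2(R²+z²)^(3/2)].
R² + z² = (0.135)² + (0.142)² = 0.03839 m², and (R²+z²)^(3/2) = 7.52×10⁻³ m³.
B = (4π×10⁻⁷ × 7.11 × 0.01823) / (2 × 7.52×10⁻³) = 1.08×10⁻⁵ T.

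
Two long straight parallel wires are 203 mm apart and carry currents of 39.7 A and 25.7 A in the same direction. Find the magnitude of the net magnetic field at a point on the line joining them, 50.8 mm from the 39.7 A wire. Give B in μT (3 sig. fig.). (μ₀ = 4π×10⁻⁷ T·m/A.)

Each long wire gives B = μ₀I/(2πd). Distances are d₁ = 0.0508 m and d₂ = 0.1522 m.
B₁ = 1.56×10⁻⁴ T, B₂ = 3.38×10⁻⁵ T.
Between parallel currents the two contributions point in opposite directions, so they subtract. B = |B₁ − B₂| = |1.56×10⁻⁴ − 3.38×10⁻⁵| = 1.23×10⁻⁴ T.

B ≈ 123 μT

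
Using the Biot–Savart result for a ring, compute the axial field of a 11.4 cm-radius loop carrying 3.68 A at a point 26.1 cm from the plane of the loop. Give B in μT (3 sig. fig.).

On the axis of a circular loop, B = μ₀IR² / [2(R²+z²)^(3/2)].
R² + z² = (0.114)² + (0.261)² = 0.08112 m², and (R²+z²)^(3/2) = 2.31×10⁻² m³.
B = (4π×10⁻⁷ × 3.68 × 0.013) / (2 × 2.31×10⁻²) = 1.30×10⁻⁶ T.

B ≈ 1.30 μT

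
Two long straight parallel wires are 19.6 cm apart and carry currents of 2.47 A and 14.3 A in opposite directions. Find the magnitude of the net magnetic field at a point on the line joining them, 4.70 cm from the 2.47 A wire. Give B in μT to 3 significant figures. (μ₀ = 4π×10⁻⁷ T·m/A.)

Each long wire gives B = μ₀I/(2πd). Distances are d₁ = 0.047 m and d₂ = 0.149 m.
B₁ = 1.05×10⁻⁵ T, B₂ = 1.92×10⁻⁵ T.
Between antiparallel currents both contributions point the same way, so they add. B = B₁ + B₂ = 1.05×10⁻⁵ + 1.92×10⁻⁵ = 2.97×10⁻⁵ T.

B ≈ 29.7 μT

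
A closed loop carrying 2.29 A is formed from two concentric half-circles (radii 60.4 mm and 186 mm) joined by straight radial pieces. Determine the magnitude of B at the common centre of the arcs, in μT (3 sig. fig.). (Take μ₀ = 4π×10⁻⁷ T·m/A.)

B ≈ 8.04 μT

The radial connectors point toward the centre, so dl × r̂ = 0 and they contribute nothing.
Each semicircle gives μ₀I/(4R): inner arc 1.19×10⁻⁵ T, outer arc 3.87×10⁻⁶ T.
The two arcs carry current in opposite angular senses, so their fields oppose: B = |1.19×10⁻⁵ − 3.87×10⁻⁶| = 8.04×10⁻⁶ T.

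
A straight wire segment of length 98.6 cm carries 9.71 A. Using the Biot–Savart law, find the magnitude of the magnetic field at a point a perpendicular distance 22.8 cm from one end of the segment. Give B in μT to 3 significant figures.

B ≈ 4.15 μT

For a finite straight segment, B = (μ₀I/4πd)(sinθ₁ + sinθ₂), where θ₁, θ₂ are the angles from the perpendicular to each end.
The perpendicular foot is at one end, so the two end-offsets along the wire are 0 and L = 0.986 m.
sinθ₁ = 0/√(0²+0.228²) = 0.0000; sinθ₂ = 0.986/√(0.986²+0.228²) = 0.9743.
B = (4π×10⁻⁷ × 9.71) / (4π × 0.228) × (0.0000 + 0.9743) = 4.15×10⁻⁶ T.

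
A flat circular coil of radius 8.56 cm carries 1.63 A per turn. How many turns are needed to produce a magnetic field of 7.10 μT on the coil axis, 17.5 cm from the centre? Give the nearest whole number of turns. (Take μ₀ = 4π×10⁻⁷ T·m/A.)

For an N-turn coil, B = Nμ₀IR²/[2(R²+z²)^(3/2)]. A single turn gives B₁ = 1.01×10⁻⁶ T with R = 0.0856 m, z = 0.175 m.
N = B/B₁ = 7.10×10⁻⁶ / 1.01×10⁻⁶ = 7.00.

N = 7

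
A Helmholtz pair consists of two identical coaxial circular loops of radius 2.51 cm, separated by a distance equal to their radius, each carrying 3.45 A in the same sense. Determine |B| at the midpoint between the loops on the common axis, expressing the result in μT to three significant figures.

B ≈ 124 μT

Each loop contributes B = μ₀IR²/[2(R²+z²)^(3/2)] on the axis, with z measured from that loop.
Loop 1 (z = 0.01255 m): B₁ = 6.18×10⁻⁵ T. Loop 2 (z = 0.01255 m): B₂ = 6.18×10⁻⁵ T.
The fields add: B = B₁ + B₂ = 1.24×10⁻⁴ T.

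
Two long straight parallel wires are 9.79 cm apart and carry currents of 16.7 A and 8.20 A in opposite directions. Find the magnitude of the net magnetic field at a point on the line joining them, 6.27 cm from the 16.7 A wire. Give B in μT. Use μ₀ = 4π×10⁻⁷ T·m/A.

B ≈ 99.9 μT

Each long wire gives B = μ₀I/(2πd). Distances are d₁ = 0.0627 m and d₂ = 0.0352 m.
B₁ = 5.33×10⁻⁵ T, B₂ = 4.66×10⁻⁵ T.
Between antiparallel currents both contributions point the same way, so they add. B = B₁ + B₂ = 5.33×10⁻⁵ + 4.66×10⁻⁵ = 9.99×10⁻⁵ T.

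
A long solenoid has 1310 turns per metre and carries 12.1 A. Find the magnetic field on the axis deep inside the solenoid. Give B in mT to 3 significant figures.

Inside a long solenoid, B = μ₀nI with n = 1310 turns/m.
B = 4π×10⁻⁷ × 1310 × 12.1 = 1.99×10⁻² T.

B ≈ 19.9 mT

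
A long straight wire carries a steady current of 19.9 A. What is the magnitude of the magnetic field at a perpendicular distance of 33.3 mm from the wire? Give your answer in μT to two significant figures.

For an infinitely long straight wire, B = μ₀I/(2πd).
B = (4π×10⁻⁷ × 19.9) / (2π × 0.0333) = 1.20×10⁻⁴ T.

B ≈ 120 μT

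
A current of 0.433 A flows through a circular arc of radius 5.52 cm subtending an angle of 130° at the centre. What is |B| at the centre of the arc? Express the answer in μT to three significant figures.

B ≈ 1.78 μT

The Biot–Savart field of a circular arc at its centre is B = μ₀Iφ/(4πR), with φ = 2.269 rad.
B = (4π×10⁻⁷ × 0.433 × 2.269) / (4π × 0.0552) = 1.78×10⁻⁶ T.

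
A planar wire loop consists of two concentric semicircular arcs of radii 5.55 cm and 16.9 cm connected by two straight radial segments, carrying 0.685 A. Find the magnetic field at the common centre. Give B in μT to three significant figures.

The radial connectors point toward the centre, so dl × r̂ = 0 and they contribute nothing.
Each semicircle gives μ₀I/(4R): inner arc 3.88×10⁻⁶ T, outer arc 1.27×10⁻⁶ T.
The two arcs carry current in opposite angular senses, so their fields oppose: B = |3.88×10⁻⁶ − 1.27×10⁻⁶| = 2.60×10⁻⁶ T.

B ≈ 2.60 μT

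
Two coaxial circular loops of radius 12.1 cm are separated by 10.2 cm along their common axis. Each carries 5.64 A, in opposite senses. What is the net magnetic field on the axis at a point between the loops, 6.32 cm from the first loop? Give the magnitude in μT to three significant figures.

Each loop contributes B = μ₀IR²/[2(R²+z²)^(3/2)] on the axis, with z measured from that loop.
Loop 1 (z = 0.0632 m): B₁ = 2.04×10⁻⁵ T. Loop 2 (z = 0.0388 m): B₂ = 2.53×10⁻⁵ T.
The fields oppose: B = |B₁ − B₂| = 4.89×10⁻⁶ T.

B ≈ 4.89 μT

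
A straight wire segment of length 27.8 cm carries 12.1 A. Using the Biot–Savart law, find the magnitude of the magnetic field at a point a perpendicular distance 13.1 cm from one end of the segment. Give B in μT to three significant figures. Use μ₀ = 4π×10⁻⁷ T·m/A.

For a finite straight segment, B = (μ₀I/4πd)(sinθ₁ + sinθ₂), where θ₁, θ₂ are the angles from the perpendicular to each end.
The perpendicular foot is at one end, so the two end-offsets along the wire are 0 and L = 0.278 m.
sinθ₁ = 0/√(0²+0.131²) = 0.0000; sinθ₂ = 0.278/√(0.278²+0.131²) = 0.9046.
B = (4π×10⁻⁷ × 12.1) / (4π × 0.131) × (0.0000 + 0.9046) = 8.36×10⁻⁶ T.

B ≈ 8.36 μT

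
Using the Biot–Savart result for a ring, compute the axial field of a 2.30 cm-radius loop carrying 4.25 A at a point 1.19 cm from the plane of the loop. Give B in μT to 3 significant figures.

On the axis of a circular loop, B = μ₀IR² / [2(R²+z²)^(3/2)].
R² + z² = (0.023)² + (0.0119)² = 0.0006706 m², and (R²+z²)^(3/2) = 1.74×10⁻⁵ m³.
B = (4π×10⁻⁷ × 4.25 × 0.000529) / (2 × 1.74×10⁻⁵) = 8.13×10⁻⁵ T.

B ≈ 81.3 μT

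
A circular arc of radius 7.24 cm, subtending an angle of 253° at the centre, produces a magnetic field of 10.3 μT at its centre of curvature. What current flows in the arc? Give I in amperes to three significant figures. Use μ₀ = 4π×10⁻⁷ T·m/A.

I ≈ 1.69 A

For a circular arc, B = μ₀Iφ/(4πR) with φ in radians; here φ = 4.416 rad.
So I = 4πRB/(μ₀φ) = 4π × 0.0724 × 1.03×10⁻⁵ / (4π×10⁻⁷ × 4.416) = 1.69 A.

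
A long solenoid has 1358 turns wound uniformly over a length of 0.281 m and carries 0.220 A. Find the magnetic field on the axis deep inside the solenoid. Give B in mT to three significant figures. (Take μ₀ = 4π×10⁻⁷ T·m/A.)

Inside a long solenoid, B = μ₀nI with n = 4833 turns/m.
B = 4π×10⁻⁷ × 4833 × 0.220 = 1.34×10⁻³ T.

B ≈ 1.34 mT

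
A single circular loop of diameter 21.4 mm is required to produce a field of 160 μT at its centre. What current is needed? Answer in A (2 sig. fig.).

I ≈ 2.7 A

At the centre of a circular loop B = μ₀I/(2R), so I = 2RB/μ₀.
With R = 0.0107 m, I = 2 × 0.0107 × 1.60×10⁻⁴ / (4π×10⁻⁷) = 2.72 A.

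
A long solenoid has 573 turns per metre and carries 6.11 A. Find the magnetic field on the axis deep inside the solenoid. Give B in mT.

B ≈ 4.40 mT

Inside a long solenoid, B = μ₀nI with n = 573 turns/m.
B = 4π×10⁻⁷ × 573 × 6.11 = 4.40×10⁻³ T.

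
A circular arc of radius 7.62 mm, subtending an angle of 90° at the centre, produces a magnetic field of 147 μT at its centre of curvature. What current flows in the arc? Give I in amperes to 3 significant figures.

I ≈ 7.13 A

For a circular arc, B = μ₀Iφ/(4πR) with φ in radians; here φ = 1.571 rad.
So I = 4πRB/(μ₀φ) = 4π × 0.00762 × 1.47×10⁻⁴ / (4π×10⁻⁷ × 1.571) = 7.13 A.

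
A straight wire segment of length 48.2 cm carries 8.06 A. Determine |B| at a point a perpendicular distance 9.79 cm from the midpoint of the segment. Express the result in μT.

B ≈ 15.3 μT

For a finite straight segment, B = (μ₀I/4πd)(sinθ₁ + sinθ₂), where θ₁, θ₂ are the angles from the perpendicular to each end.
The perpendicular from the point meets the wire at its midpoint, so each end is L/2 = 0.241 m away along the wire.
sinθ₁ = 0.241/√(0.241²+0.0979²) = 0.9265; sinθ₂ = 0.241/√(0.241²+0.0979²) = 0.9265.
B = (4π×10⁻⁷ × 8.06) / (4π × 0.0979) × (0.9265 + 0.9265) = 1.53×10⁻⁵ T.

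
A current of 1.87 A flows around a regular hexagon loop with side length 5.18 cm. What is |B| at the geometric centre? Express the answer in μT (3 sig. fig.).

Each side is a finite straight segment at perpendicular distance d = a/(2 tan(π/6)) = 0.04486 m from the centre, with end-angles ±π/6.
One side contributes B₁ = (μ₀I/4πd)·2 sin(π/6) = 4.17×10⁻⁶ T.
All 6 sides add in the same direction: B = 6 × 4.17×10⁻⁶ = 2.50×10⁻⁵ T.

B ≈ 25.0 μT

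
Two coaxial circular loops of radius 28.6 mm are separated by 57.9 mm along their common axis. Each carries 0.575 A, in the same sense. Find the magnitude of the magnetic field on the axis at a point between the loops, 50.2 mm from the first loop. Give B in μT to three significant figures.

B ≈ 12.9 μT

Each loop contributes B = μ₀IR²/[2(R²+z²)^(3/2)] on the axis, with z measured from that loop.
Loop 1 (z = 0.0502 m): B₁ = 1.53×10⁻⁶ T. Loop 2 (z = 0.0077 m): B₂ = 1.14×10⁻⁵ T.
The fields add: B = B₁ + B₂ = 1.29×10⁻⁵ T.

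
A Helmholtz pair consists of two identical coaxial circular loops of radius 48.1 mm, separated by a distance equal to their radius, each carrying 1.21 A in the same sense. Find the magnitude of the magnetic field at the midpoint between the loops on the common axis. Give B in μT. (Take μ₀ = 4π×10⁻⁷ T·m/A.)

B ≈ 22.6 μT

Each loop contributes B = μ₀IR²/[2(R²+z²)^(3/2)] on the axis, with z measured from that loop.
Loop 1 (z = 0.02405 m): B₁ = 1.13×10⁻⁵ T. Loop 2 (z = 0.02405 m): B₂ = 1.13×10⁻⁵ T.
The fields add: B = B₁ + B₂ = 2.26×10⁻⁵ T.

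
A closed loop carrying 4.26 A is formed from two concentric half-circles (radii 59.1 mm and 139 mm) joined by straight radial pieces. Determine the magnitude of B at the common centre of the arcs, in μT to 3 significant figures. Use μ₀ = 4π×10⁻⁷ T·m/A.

B ≈ 13.0 μT

The radial connectors point toward the centre, so dl × r̂ = 0 and they contribute nothing.
Each semicircle gives μ₀I/(4R): inner arc 2.26×10⁻⁵ T, outer arc 9.63×10⁻⁶ T.
The two arcs carry current in opposite angular senses, so their fields oppose: B = |2.26×10⁻⁵ − 9.63×10⁻⁶| = 1.30×10⁻⁵ T.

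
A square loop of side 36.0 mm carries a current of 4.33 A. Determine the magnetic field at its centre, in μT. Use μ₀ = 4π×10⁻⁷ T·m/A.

B ≈ 136 μT

Each side is a finite straight segment at perpendicular distance d = a/(2 tan(π/4)) = 0.018 m from the centre, with end-angles ±π/4.
One side contributes B₁ = (μ₀I/4πd)·2 sin(π/4) = 3.40×10⁻⁵ T.
All 4 sides add in the same direction: B = 4 × 3.40×10⁻⁵ = 1.36×10⁻⁴ T.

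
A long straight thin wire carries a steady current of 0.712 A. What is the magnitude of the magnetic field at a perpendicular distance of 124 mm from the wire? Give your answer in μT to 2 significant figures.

B ≈ 1.1 μT

For an infinitely long straight wire, B = μ₀I/(2πd).
B = (4π×10⁻⁷ × 0.712) / (2π × 0.124) = 1.15×10⁻⁶ T.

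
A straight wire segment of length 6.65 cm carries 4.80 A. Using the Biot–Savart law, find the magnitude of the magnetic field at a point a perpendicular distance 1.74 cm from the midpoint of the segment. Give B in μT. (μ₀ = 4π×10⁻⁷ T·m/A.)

For a finite straight segment, B = (μ₀I/4πd)(sinθ₁ + sinθ₂), where θ₁, θ₂ are the angles from the perpendicular to each end.
The perpendicular from the point meets the wire at its midpoint, so each end is L/2 = 0.03325 m away along the wire.
sinθ₁ = 0.03325/√(0.03325²+0.0174²) = 0.8860; sinθ₂ = 0.03325/√(0.03325²+0.0174²) = 0.8860.
B = (4π×10⁻⁷ × 4.80) / (4π × 0.0174) × (0.8860 + 0.8860) = 4.89×10⁻⁵ T.

B ≈ 48.9 μT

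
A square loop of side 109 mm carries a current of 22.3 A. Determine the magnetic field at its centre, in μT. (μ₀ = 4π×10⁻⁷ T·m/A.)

B ≈ 231 μT

Each side is a finite straight segment at perpendicular distance d = a/(2 tan(π/4)) = 0.0545 m from the centre, with end-angles ±π/4.
One side contributes B₁ = (μ₀I/4πd)·2 sin(π/4) = 5.79×10⁻⁵ T.
All 4 sides add in the same direction: B = 4 × 5.79×10⁻⁵ = 2.31×10⁻⁴ T.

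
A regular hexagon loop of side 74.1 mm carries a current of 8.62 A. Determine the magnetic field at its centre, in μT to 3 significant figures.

Each side is a finite straight segment at perpendicular distance d = a/(2 tan(π/6)) = 0.06417 m from the centre, with end-angles ±π/6.
One side contributes B₁ = (μ₀I/4πd)·2 sin(π/6) = 1.34×10⁻⁵ T.
All 6 sides add in the same direction: B = 6 × 1.34×10⁻⁵ = 8.06×10⁻⁵ T.

B ≈ 80.6 μT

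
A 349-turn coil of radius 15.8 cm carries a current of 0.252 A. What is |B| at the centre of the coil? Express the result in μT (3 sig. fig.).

For an N-turn flat coil, B = Nμ₀I/(2R) with R = 0.158 m.
B = 349 × 1.00×10⁻⁶ T = 3.50×10⁻⁴ T.

B ≈ 350 μT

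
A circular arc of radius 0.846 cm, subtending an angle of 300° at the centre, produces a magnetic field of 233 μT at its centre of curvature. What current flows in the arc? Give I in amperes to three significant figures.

I ≈ 3.76 A

For a circular arc, B = μ₀Iφ/(4πR) with φ in radians; here φ = 5.236 rad.
So I = 4πRB/(μ₀φ) = 4π × 0.00846 × 2.33×10⁻⁴ / (4π×10⁻⁷ × 5.236) = 3.76 A.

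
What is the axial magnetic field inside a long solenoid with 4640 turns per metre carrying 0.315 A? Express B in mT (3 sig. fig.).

Inside a long solenoid, B = μ₀nI with n = 4640 turns/m.
B = 4π×10⁻⁷ × 4640 × 0.315 = 1.84×10⁻³ T.

B ≈ 1.84 mT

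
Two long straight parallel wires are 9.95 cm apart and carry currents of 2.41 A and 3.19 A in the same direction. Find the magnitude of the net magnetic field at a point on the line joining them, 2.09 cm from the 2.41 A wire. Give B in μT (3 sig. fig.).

Each long wire gives B = μ₀I/(2πd). Distances are d₁ = 0.0209 m and d₂ = 0.0786 m.
B₁ = 2.31×10⁻⁵ T, B₂ = 8.12×10⁻⁶ T.
Between parallel currents the two contributions point in opposite directions, so they subtract. B = |B₁ − B₂| = |2.31×10⁻⁵ − 8.12×10⁻⁶| = 1.49×10⁻⁵ T.

B ≈ 14.9 μT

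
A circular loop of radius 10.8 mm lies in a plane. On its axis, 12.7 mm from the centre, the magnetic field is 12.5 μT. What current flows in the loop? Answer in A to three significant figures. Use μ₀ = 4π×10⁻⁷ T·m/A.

On the axis of a loop, B = μ₀IR²/[2(R²+z²)^(3/2)], so I = 2B(R²+z²)^(3/2)/(μ₀R²).
R² + z² = 0.0001166 + 0.0001613 = 0.0002779 m²; raised to 3/2 gives 4.63×10⁻⁶ m³.
I = 2 × 1.25×10⁻⁵ × 4.63×10⁻⁶ / (1.26×10⁻⁶ × 0.0001166) = 0.790 A.

I ≈ 0.790 A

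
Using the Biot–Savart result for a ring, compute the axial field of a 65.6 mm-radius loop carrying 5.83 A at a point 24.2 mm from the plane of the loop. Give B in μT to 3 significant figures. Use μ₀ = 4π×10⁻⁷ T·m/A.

B ≈ 46.1 μT

On the axis of a circular loop, B = μ₀IR² / [2(R²+z²)^(3/2)].
R² + z² = (0.0656)² + (0.0242)² = 0.004889 m², and (R²+z²)^(3/2) = 3.42×10⁻⁴ m³.
B = (4π×10⁻⁷ × 5.83 × 0.004303) / (2 × 3.42×10⁻⁴) = 4.61×10⁻⁵ T.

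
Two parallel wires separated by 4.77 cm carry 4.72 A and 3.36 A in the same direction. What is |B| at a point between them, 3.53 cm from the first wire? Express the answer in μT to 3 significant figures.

B ≈ 27.5 μT

Each long wire gives B = μ₀I/(2πd). Distances are d₁ = 0.0353 m and d₂ = 0.0124 m.
B₁ = 2.67×10⁻⁵ T, B₂ = 5.42×10⁻⁵ T.
Between parallel currents the two contributions point in opposite directions, so they subtract. B = |B₁ − B₂| = |2.67×10⁻⁵ − 5.42×10⁻⁵| = 2.75×10⁻⁵ T.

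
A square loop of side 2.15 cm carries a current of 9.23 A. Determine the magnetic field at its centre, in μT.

B ≈ 486 μT

Each side is a finite straight segment at perpendicular distance d = a/(2 tan(π/4)) = 0.01075 m from the centre, with end-angles ±π/4.
One side contributes B₁ = (μ₀I/4πd)·2 sin(π/4) = 1.21×10⁻⁴ T.
All 4 sides add in the same direction: B = 4 × 1.21×10⁻⁴ = 4.86×10⁻⁴ T.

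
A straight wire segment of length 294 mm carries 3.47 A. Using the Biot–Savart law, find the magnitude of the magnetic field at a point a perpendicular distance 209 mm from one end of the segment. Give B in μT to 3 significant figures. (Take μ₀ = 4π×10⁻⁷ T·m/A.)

For a finite straight segment, B = (μ₀I/4πd)(sinθ₁ + sinθ₂), where θ₁, θ₂ are the angles from the perpendicular to each end.
The perpendicular foot is at one end, so the two end-offsets along the wire are 0 and L = 0.294 m.
sinθ₁ = 0/√(0²+0.209²) = 0.0000; sinθ₂ = 0.294/√(0.294²+0.209²) = 0.8150.
B = (4π×10⁻⁷ × 3.47) / (4π × 0.209) × (0.0000 + 0.8150) = 1.35×10⁻⁶ T.

B ≈ 1.35 μT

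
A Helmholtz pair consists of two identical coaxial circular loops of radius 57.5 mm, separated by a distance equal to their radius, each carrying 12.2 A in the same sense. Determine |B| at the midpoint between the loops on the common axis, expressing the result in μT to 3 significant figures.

B ≈ 191 μT

Each loop contributes B = μ₀IR²/[2(R²+z²)^(3/2)] on the axis, with z measured from that loop.
Loop 1 (z = 0.02875 m): B₁ = 9.54×10⁻⁵ T. Loop 2 (z = 0.02875 m): B₂ = 9.54×10⁻⁵ T.
The fields add: B = B₁ + B₂ = 1.91×10⁻⁴ T.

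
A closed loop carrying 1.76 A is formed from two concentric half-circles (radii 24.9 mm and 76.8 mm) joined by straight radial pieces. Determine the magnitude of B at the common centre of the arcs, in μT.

The radial connectors point toward the centre, so dl × r̂ = 0 and they contribute nothing.
Each semicircle gives μ₀I/(4R): inner arc 2.22×10⁻⁵ T, outer arc 7.20×10⁻⁶ T.
The two arcs carry current in opposite angular senses, so their fields oppose: B = |2.22×10⁻⁵ − 7.20×10⁻⁶| = 1.50×10⁻⁵ T.

B ≈ 15.0 μT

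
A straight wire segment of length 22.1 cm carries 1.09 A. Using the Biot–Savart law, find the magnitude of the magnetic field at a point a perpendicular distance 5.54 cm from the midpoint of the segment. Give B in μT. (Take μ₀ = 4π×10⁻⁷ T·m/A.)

For a finite straight segment, B = (μ₀I/4πd)(sinθ₁ + sinθ₂), where θ₁, θ₂ are the angles from the perpendicular to each end.
The perpendicular from the point meets the wire at its midpoint, so each end is L/2 = 0.1105 m away along the wire.
sinθ₁ = 0.1105/√(0.1105²+0.0554²) = 0.8939; sinθ₂ = 0.1105/√(0.1105²+0.0554²) = 0.8939.
B = (4π×10⁻⁷ × 1.09) / (4π × 0.0554) × (0.8939 + 0.8939) = 3.52×10⁻⁶ T.

B ≈ 3.52 μT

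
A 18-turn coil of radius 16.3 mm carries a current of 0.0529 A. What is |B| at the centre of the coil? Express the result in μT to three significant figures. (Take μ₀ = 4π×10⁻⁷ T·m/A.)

B ≈ 36.7 μT

For an N-turn flat coil, B = Nμ₀I/(2R) with R = 0.0163 m.
B = 18 × 2.04×10⁻⁶ T = 3.67×10⁻⁵ T.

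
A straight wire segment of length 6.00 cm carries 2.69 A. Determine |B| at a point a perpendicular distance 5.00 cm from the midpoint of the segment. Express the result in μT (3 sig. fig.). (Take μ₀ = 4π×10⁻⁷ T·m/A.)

For a finite straight segment, B = (μ₀I/4πd)(sinθ₁ + sinθ₂), where θ₁, θ₂ are the angles from the perpendicular to each end.
The perpendicular from the point meets the wire at its midpoint, so each end is L/2 = 0.03 m away along the wire.
sinθ₁ = 0.03/√(0.03²+0.05²) = 0.5145; sinθ₂ = 0.03/√(0.03²+0.05²) = 0.5145.
B = (4π×10⁻⁷ × 2.69) / (4π × 0.05) × (0.5145 + 0.5145) = 5.54×10⁻⁶ T.

B ≈ 5.54 μT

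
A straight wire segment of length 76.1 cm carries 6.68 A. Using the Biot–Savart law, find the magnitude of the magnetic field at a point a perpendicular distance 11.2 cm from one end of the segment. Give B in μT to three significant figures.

For a finite straight segment, B = (μ₀I/4πd)(sinθ₁ + sinθ₂), where θ₁, θ₂ are the angles from the perpendicular to each end.
The perpendicular foot is at one end, so the two end-offsets along the wire are 0 and L = 0.761 m.
sinθ₁ = 0/√(0²+0.112²) = 0.0000; sinθ₂ = 0.761/√(0.761²+0.112²) = 0.9893.
B = (4π×10⁻⁷ × 6.68) / (4π × 0.112) × (0.0000 + 0.9893) = 5.90×10⁻⁶ T.

B ≈ 5.90 μT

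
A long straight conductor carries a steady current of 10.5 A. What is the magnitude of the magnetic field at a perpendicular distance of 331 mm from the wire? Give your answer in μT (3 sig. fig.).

For an infinitely long straight wire, B = μ₀I/(2πd).
B = (4π×10⁻⁷ × 10.5) / (2π × 0.331) = 6.34×10⁻⁶ T.

B ≈ 6.34 μT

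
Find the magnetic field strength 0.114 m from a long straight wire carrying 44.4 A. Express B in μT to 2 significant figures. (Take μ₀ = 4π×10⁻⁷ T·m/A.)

For an infinitely long straight wire, B = μ₀I/(2πd).
B = (4π×10⁻⁷ × 44.4) / (2π × 0.114) = 7.79×10⁻⁵ T.

B ≈ 78 μT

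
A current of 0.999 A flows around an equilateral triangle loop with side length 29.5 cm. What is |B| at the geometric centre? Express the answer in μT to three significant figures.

Each side is a finite straight segment at perpendicular distance d = a/(2 tan(π/3)) = 0.08516 m from the centre, with end-angles ±π/3.
One side contributes B₁ = (μ₀I/4πd)·2 sin(π/3) = 2.03×10⁻⁶ T.
All 3 sides add in the same direction: B = 3 × 2.03×10⁻⁶ = 6.10×10⁻⁶ T.

B ≈ 6.10 μT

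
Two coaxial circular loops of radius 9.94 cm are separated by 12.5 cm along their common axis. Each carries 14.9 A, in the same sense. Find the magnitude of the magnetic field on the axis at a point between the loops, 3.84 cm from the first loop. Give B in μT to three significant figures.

B ≈ 117 μT

Each loop contributes B = μ₀IR²/[2(R²+z²)^(3/2)] on the axis, with z measured from that loop.
Loop 1 (z = 0.0384 m): B₁ = 7.64×10⁻⁵ T. Loop 2 (z = 0.0866 m): B₂ = 4.04×10⁻⁵ T.
The fields add: B = B₁ + B₂ = 1.17×10⁻⁴ T.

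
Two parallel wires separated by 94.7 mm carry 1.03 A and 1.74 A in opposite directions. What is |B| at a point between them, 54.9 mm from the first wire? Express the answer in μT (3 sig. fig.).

Each long wire gives B = μ₀I/(2πd). Distances are d₁ = 0.0549 m and d₂ = 0.0398 m.
B₁ = 3.75×10⁻⁶ T, B₂ = 8.74×10⁻⁶ T.
Between antiparallel currents both contributions point the same way, so they add. B = B₁ + B₂ = 3.75×10⁻⁶ + 8.74×10⁻⁶ = 1.25×10⁻⁵ T.

B ≈ 12.5 μT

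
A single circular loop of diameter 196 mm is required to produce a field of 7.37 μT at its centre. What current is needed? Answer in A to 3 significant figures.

I ≈ 1.15 A

At the centre of a circular loop B = μ₀I/(2R), so I = 2RB/μ₀.
With R = 0.098 m, I = 2 × 0.098 × 7.37×10⁻⁶ / (4π×10⁻⁷) = 1.15 A.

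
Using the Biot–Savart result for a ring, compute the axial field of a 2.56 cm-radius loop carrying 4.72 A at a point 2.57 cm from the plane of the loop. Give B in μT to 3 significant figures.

B ≈ 40.7 μT

On the axis of a circular loop, B = μ₀IR² / [2(R²+z²)^(3/2)].
R² + z² = (0.0256)² + (0.0257)² = 0.001316 m², and (R²+z²)^(3/2) = 4.77×10⁻⁵ m³.
B = (4π×10⁻⁷ × 4.72 × 0.0006554) / (2 × 4.77×10⁻⁵) = 4.07×10⁻⁵ T.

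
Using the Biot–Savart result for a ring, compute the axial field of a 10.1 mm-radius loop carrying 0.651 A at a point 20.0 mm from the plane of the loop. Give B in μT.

B ≈ 3.71 μT

On the axis of a circular loop, B = μ₀IR² / [2(R²+z²)^(3/2)].
R² + z² = (0.0101)² + (0.02)² = 0.000502 m², and (R²+z²)^(3/2) = 1.12×10⁻⁵ m³.
B = (4π×10⁻⁷ × 0.651 × 0.000102) / (2 × 1.12×10⁻⁵) = 3.71×10⁻⁶ T.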